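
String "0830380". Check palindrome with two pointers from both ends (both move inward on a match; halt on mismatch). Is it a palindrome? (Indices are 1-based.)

palindrome

[1,7] '0'=='0' → l++,r--
[2,6] '8'=='8' → l++,r--
[3,5] '3'=='3' → l++,r--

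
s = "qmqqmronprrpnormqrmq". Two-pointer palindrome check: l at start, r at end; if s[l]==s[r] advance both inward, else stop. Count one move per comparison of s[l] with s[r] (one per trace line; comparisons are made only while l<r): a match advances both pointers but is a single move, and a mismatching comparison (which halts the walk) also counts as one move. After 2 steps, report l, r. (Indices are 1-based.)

l=1 r=20: 'q'=='q', l++,r--
l=2 r=19: 'm'=='m', l++,r--

l=3, r=18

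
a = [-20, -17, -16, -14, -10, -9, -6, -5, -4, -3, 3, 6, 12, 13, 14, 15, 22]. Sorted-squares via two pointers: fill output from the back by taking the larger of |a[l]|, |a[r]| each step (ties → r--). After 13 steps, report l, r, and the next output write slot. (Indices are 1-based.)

l=8, r=11, next write slot=4

l=1 r=17: |-20|<=|22| out[17]=484, r--
l=1 r=16: |-20|>|15| out[16]=400, l++
l=2 r=16: |-17|>|15| out[15]=289, l++
l=3 r=16: |-16|>|15| out[14]=256, l++
l=4 r=16: |-14|<=|15| out[13]=225, r--
l=4 r=15: |-14|<=|14| out[12]=196, r--
l=4 r=14: |-14|>|13| out[11]=196, l++
l=5 r=14: |-10|<=|13| out[10]=169, r--
l=5 r=13: |-10|<=|12| out[9]=144, r--
l=5 r=12: |-10|>|6| out[8]=100, l++
l=6 r=12: |-9|>|6| out[7]=81, l++
l=7 r=12: |-6|<=|6| out[6]=36, r--
l=7 r=11: |-6|>|3| out[5]=36, l++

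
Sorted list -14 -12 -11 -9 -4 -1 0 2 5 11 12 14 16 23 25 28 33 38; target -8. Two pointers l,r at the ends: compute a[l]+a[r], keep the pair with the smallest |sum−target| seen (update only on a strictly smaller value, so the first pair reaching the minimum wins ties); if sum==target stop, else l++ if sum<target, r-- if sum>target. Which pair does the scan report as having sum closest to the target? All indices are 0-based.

pair (-14, 5) with sum -9 (|Δ|=1)

l=0 r=17: -14+38=24 d=32 *, r--
l=0 r=16: -14+33=19 d=27 *, r--
l=0 r=15: -14+28=14 d=22 *, r--
l=0 r=14: -14+25=11 d=19 *, r--
l=0 r=13: -14+23=9 d=17 *, r--
l=0 r=12: -14+16=2 d=10 *, r--
l=0 r=11: -14+14=0 d=8 *, r--
l=0 r=10: -14+12=-2 d=6 *, r--
l=0 r=9: -14+11=-3 d=5 *, r--
l=0 r=8: -14+5=-9 d=1 *, l++
l=1 r=8: -12+5=-7 d=1, r--
l=1 r=7: -12+2=-10 d=2, l++
l=2 r=7: -11+2=-9 d=1, l++
l=3 r=7: -9+2=-7 d=1, r--
l=3 r=6: -9+0=-9 d=1, l++
l=4 r=6: -4+0=-4 d=4, r--
l=4 r=5: -4+-1=-5 d=3, r--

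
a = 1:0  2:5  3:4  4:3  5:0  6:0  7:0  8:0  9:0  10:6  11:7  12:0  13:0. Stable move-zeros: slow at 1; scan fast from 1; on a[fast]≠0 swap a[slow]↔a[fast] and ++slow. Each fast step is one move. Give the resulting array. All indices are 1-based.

[5, 4, 3, 6, 7, 0, 0, 0, 0, 0, 0, 0, 0]

slow=1 fast=1: a[fast]=0, fast++
slow=1 fast=2: a[fast]=5≠0 swap→a[1]=5, slow++,fast++
slow=2 fast=3: a[fast]=4≠0 swap→a[2]=4, slow++,fast++
slow=3 fast=4: a[fast]=3≠0 swap→a[3]=3, slow++,fast++
slow=4 fast=5: a[fast]=0, fast++
slow=4 fast=6: a[fast]=0, fast++
slow=4 fast=7: a[fast]=0, fast++
slow=4 fast=8: a[fast]=0, fast++
slow=4 fast=9: a[fast]=0, fast++
slow=4 fast=10: a[fast]=6≠0 swap→a[4]=6, slow++,fast++
slow=5 fast=11: a[fast]=7≠0 swap→a[5]=7, slow++,fast++
slow=6 fast=12: a[fast]=0, fast++
slow=6 fast=13: a[fast]=0, fast++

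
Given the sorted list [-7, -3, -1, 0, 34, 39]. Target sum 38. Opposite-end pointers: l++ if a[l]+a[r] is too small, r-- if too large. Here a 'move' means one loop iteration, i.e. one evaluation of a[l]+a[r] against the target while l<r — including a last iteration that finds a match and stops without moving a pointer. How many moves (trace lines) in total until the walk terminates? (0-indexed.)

[0,5] -7+39=32 <38 → l++
[1,5] -3+39=36 <38 → l++
[2,5] -1+39=38 → found

3 moves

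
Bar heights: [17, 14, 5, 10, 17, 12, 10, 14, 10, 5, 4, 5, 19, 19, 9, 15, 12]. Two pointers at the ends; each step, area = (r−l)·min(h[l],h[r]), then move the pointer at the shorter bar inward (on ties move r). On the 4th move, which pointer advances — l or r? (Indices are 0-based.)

l

[0,16] min(17,12)*16=192 best=192 * → r--
[0,15] min(17,15)*15=225 best=225 * → r--
[0,14] min(17,9)*14=126 best=225 → r--
[0,13] min(17,19)*13=221 best=225 → l++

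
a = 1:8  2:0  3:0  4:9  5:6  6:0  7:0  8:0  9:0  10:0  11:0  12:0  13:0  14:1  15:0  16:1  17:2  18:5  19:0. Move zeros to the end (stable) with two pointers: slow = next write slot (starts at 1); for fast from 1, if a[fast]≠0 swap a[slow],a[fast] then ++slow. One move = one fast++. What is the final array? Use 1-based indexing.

(s=1,f=1) a[fast]=8≠0 swap→a[1]=8 → slow++,fast++
(s=2,f=2) a[fast]=0 → fast++
(s=2,f=3) a[fast]=0 → fast++
(s=2,f=4) a[fast]=9≠0 swap→a[2]=9 → slow++,fast++
(s=3,f=5) a[fast]=6≠0 swap→a[3]=6 → slow++,fast++
(s=4,f=6) a[fast]=0 → fast++
(s=4,f=7) a[fast]=0 → fast++
(s=4,f=8) a[fast]=0 → fast++
(s=4,f=9) a[fast]=0 → fast++
(s=4,f=10) a[fast]=0 → fast++
(s=4,f=11) a[fast]=0 → fast++
(s=4,f=12) a[fast]=0 → fast++
(s=4,f=13) a[fast]=0 → fast++
(s=4,f=14) a[fast]=1≠0 swap→a[4]=1 → slow++,fast++
(s=5,f=15) a[fast]=0 → fast++
(s=5,f=16) a[fast]=1≠0 swap→a[5]=1 → slow++,fast++
(s=6,f=17) a[fast]=2≠0 swap→a[6]=2 → slow++,fast++
(s=7,f=18) a[fast]=5≠0 swap→a[7]=5 → slow++,fast++
(s=8,f=19) a[fast]=0 → fast++

[8, 9, 6, 1, 1, 2, 5, 0, 0, 0, 0, 0, 0, 0, 0, 0, 0, 0, 0]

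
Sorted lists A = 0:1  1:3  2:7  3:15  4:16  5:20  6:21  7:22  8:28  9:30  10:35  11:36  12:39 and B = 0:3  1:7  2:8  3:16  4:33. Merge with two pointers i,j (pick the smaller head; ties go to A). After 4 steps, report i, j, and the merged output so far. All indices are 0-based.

[i=0,j=0] A[i]=1<=B[j]=3 take 1 → i++
[i=1,j=0] A[i]=3<=B[j]=3 take 3 → i++
[i=2,j=0] A[i]=7>B[j]=3 take 3 → j++
[i=2,j=1] A[i]=7<=B[j]=7 take 7 → i++

i=3, j=1, merged so far=[1, 3, 3, 7]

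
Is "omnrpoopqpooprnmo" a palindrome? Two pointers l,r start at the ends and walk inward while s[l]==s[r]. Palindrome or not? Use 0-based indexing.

palindrome

l=0 r=16: 'o'=='o', l++,r--
l=1 r=15: 'm'=='m', l++,r--
l=2 r=14: 'n'=='n', l++,r--
l=3 r=13: 'r'=='r', l++,r--
l=4 r=12: 'p'=='p', l++,r--
l=5 r=11: 'o'=='o', l++,r--
l=6 r=10: 'o'=='o', l++,r--
l=7 r=9: 'p'=='p', l++,r--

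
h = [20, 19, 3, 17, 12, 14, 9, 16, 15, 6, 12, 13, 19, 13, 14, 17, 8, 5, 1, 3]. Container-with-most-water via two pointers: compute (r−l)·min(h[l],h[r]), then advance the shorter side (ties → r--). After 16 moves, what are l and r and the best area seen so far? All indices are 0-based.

l=0, r=3, best area=255

[0,19] min(20,3)*19=57 best=57 * → r--
[0,18] min(20,1)*18=18 best=57 → r--
[0,17] min(20,5)*17=85 best=85 * → r--
[0,16] min(20,8)*16=128 best=128 * → r--
[0,15] min(20,17)*15=255 best=255 * → r--
[0,14] min(20,14)*14=196 best=255 → r--
[0,13] min(20,13)*13=169 best=255 → r--
[0,12] min(20,19)*12=228 best=255 → r--
[0,11] min(20,13)*11=143 best=255 → r--
[0,10] min(20,12)*10=120 best=255 → r--
[0,9] min(20,6)*9=54 best=255 → r--
[0,8] min(20,15)*8=120 best=255 → r--
[0,7] min(20,16)*7=112 best=255 → r--
[0,6] min(20,9)*6=54 best=255 → r--
[0,5] min(20,14)*5=70 best=255 → r--
[0,4] min(20,12)*4=48 best=255 → r--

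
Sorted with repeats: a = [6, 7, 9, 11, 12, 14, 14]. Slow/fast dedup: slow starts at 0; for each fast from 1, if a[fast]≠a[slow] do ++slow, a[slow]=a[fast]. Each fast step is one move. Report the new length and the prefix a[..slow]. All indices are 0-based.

length 6; prefix = [6, 7, 9, 11, 12, 14]

(s=0,f=1) a[fast]=7≠a[slow]=6 write a[1]=7 → slow++,fast++
(s=1,f=2) a[fast]=9≠a[slow]=7 write a[2]=9 → slow++,fast++
(s=2,f=3) a[fast]=11≠a[slow]=9 write a[3]=11 → slow++,fast++
(s=3,f=4) a[fast]=12≠a[slow]=11 write a[4]=12 → slow++,fast++
(s=4,f=5) a[fast]=14≠a[slow]=12 write a[5]=14 → slow++,fast++
(s=5,f=6) a[fast]=14=a[slow] dup → fast++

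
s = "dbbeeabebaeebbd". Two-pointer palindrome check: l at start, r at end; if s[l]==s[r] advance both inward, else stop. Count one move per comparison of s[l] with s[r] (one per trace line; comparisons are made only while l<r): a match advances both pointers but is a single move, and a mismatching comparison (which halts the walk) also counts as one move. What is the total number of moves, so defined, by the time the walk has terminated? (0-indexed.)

l=0 r=14: 'd'=='d', l++,r--
l=1 r=13: 'b'=='b', l++,r--
l=2 r=12: 'b'=='b', l++,r--
l=3 r=11: 'e'=='e', l++,r--
l=4 r=10: 'e'=='e', l++,r--
l=5 r=9: 'a'=='a', l++,r--
l=6 r=8: 'b'=='b', l++,r--

7 moves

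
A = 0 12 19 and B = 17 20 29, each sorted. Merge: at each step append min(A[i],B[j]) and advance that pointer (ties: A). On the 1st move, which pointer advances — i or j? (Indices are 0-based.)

i=0 j=0: A[i]=0<=B[j]=17 take 0, i++

i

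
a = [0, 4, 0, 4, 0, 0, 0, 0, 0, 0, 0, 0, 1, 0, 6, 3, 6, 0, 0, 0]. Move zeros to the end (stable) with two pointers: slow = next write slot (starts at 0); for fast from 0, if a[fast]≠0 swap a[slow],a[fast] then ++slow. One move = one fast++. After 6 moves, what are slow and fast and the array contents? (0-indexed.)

slow=2, fast=6, a=[4, 4, 0, 0, 0, 0, 0, 0, 0, 0, 0, 0, 1, 0, 6, 3, 6, 0, 0, 0]

(s=0,f=0) a[fast]=0 → fast++
(s=0,f=1) a[fast]=4≠0 swap→a[0]=4 → slow++,fast++
(s=1,f=2) a[fast]=0 → fast++
(s=1,f=3) a[fast]=4≠0 swap→a[1]=4 → slow++,fast++
(s=2,f=4) a[fast]=0 → fast++
(s=2,f=5) a[fast]=0 → fast++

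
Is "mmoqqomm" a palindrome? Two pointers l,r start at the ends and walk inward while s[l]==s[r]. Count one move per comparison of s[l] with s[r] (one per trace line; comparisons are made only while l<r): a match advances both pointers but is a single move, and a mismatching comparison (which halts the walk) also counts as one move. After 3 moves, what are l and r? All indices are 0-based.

[0,7] 'm'=='m' → l++,r--
[1,6] 'm'=='m' → l++,r--
[2,5] 'o'=='o' → l++,r--

l=3, r=4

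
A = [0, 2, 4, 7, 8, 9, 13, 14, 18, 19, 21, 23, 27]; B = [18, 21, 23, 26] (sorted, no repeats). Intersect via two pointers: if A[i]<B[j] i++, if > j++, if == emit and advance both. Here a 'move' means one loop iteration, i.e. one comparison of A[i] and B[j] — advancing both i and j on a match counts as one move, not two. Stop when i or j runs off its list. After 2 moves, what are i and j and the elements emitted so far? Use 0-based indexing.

i=2, j=0, emitted=[]

[i=0,j=0] 0<18 → i++
[i=1,j=0] 2<18 → i++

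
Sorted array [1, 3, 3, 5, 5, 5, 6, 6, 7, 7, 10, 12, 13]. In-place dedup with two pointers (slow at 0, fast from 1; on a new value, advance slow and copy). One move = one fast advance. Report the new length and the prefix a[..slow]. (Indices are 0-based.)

(s=0,f=1) a[fast]=3≠a[slow]=1 write a[1]=3 → slow++,fast++
(s=1,f=2) a[fast]=3=a[slow] dup → fast++
(s=1,f=3) a[fast]=5≠a[slow]=3 write a[2]=5 → slow++,fast++
(s=2,f=4) a[fast]=5=a[slow] dup → fast++
(s=2,f=5) a[fast]=5=a[slow] dup → fast++
(s=2,f=6) a[fast]=6≠a[slow]=5 write a[3]=6 → slow++,fast++
(s=3,f=7) a[fast]=6=a[slow] dup → fast++
(s=3,f=8) a[fast]=7≠a[slow]=6 write a[4]=7 → slow++,fast++
(s=4,f=9) a[fast]=7=a[slow] dup → fast++
(s=4,f=10) a[fast]=10≠a[slow]=7 write a[5]=10 → slow++,fast++
(s=5,f=11) a[fast]=12≠a[slow]=10 write a[6]=12 → slow++,fast++
(s=6,f=12) a[fast]=13≠a[slow]=12 write a[7]=13 → slow++,fast++

length 8; prefix = [1, 3, 5, 6, 7, 10, 12, 13]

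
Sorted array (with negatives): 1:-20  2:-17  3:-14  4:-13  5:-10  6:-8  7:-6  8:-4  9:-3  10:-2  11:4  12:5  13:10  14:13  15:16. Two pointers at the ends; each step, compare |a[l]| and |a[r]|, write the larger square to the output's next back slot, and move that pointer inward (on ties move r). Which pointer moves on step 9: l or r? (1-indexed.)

l

l=1 r=15: |-20|>|16| out[15]=400, l++
l=2 r=15: |-17|>|16| out[14]=289, l++
l=3 r=15: |-14|<=|16| out[13]=256, r--
l=3 r=14: |-14|>|13| out[12]=196, l++
l=4 r=14: |-13|<=|13| out[11]=169, r--
l=4 r=13: |-13|>|10| out[10]=169, l++
l=5 r=13: |-10|<=|10| out[9]=100, r--
l=5 r=12: |-10|>|5| out[8]=100, l++
l=6 r=12: |-8|>|5| out[7]=64, l++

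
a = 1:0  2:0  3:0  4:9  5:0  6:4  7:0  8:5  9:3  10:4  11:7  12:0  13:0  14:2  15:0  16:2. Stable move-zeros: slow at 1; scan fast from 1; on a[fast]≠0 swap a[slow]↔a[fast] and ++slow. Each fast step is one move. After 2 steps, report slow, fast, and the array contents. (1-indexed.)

slow=1, fast=3, a=[0, 0, 0, 9, 0, 4, 0, 5, 3, 4, 7, 0, 0, 2, 0, 2]

slow=1 fast=1: a[fast]=0, fast++
slow=1 fast=2: a[fast]=0, fast++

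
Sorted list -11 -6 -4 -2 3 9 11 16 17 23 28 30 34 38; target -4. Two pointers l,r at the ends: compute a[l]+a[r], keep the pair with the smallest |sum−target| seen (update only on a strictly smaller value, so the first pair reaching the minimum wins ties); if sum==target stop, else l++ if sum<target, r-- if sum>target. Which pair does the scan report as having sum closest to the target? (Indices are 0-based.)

l=0 r=13: -11+38=27 d=31 *, r--
l=0 r=12: -11+34=23 d=27 *, r--
l=0 r=11: -11+30=19 d=23 *, r--
l=0 r=10: -11+28=17 d=21 *, r--
l=0 r=9: -11+23=12 d=16 *, r--
l=0 r=8: -11+17=6 d=10 *, r--
l=0 r=7: -11+16=5 d=9 *, r--
l=0 r=6: -11+11=0 d=4 *, r--
l=0 r=5: -11+9=-2 d=2 *, r--
l=0 r=4: -11+3=-8 d=4, l++
l=1 r=4: -6+3=-3 d=1 *, r--
l=1 r=3: -6+-2=-8 d=4, l++
l=2 r=3: -4+-2=-6 d=2, l++

pair (-6, 3) with sum -3 (|Δ|=1)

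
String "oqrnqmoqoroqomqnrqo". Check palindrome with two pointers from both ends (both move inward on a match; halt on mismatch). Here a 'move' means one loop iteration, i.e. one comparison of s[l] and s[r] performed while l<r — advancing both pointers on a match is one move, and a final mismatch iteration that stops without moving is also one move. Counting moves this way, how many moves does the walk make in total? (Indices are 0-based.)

9 moves

l=0 r=18: 'o'=='o', l++,r--
l=1 r=17: 'q'=='q', l++,r--
l=2 r=16: 'r'=='r', l++,r--
l=3 r=15: 'n'=='n', l++,r--
l=4 r=14: 'q'=='q', l++,r--
l=5 r=13: 'm'=='m', l++,r--
l=6 r=12: 'o'=='o', l++,r--
l=7 r=11: 'q'=='q', l++,r--
l=8 r=10: 'o'=='o', l++,r--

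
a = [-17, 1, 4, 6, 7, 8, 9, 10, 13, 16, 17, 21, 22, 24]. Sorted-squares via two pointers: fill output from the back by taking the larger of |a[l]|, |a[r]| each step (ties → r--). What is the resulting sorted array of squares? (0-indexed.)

[0,13] |-17|<=|24| out[13]=576 → r--
[0,12] |-17|<=|22| out[12]=484 → r--
[0,11] |-17|<=|21| out[11]=441 → r--
[0,10] |-17|<=|17| out[10]=289 → r--
[0,9] |-17|>|16| out[9]=289 → l++
[1,9] |1|<=|16| out[8]=256 → r--
[1,8] |1|<=|13| out[7]=169 → r--
[1,7] |1|<=|10| out[6]=100 → r--
[1,6] |1|<=|9| out[5]=81 → r--
[1,5] |1|<=|8| out[4]=64 → r--
[1,4] |1|<=|7| out[3]=49 → r--
[1,3] |1|<=|6| out[2]=36 → r--
[1,2] |1|<=|4| out[1]=16 → r--
[1,1] |1|<=|1| out[0]=1 → r--

[1, 16, 36, 49, 64, 81, 100, 169, 256, 289, 289, 441, 484, 576]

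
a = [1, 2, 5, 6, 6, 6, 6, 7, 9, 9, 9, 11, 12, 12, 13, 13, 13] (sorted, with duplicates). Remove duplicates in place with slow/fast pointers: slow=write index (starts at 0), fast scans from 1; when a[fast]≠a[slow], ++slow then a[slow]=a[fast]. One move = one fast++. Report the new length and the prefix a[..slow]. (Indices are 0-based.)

length 9; prefix = [1, 2, 5, 6, 7, 9, 11, 12, 13]

slow=0 fast=1: a[fast]=2≠a[slow]=1 write a[1]=2, slow++,fast++
slow=1 fast=2: a[fast]=5≠a[slow]=2 write a[2]=5, slow++,fast++
slow=2 fast=3: a[fast]=6≠a[slow]=5 write a[3]=6, slow++,fast++
slow=3 fast=4: a[fast]=6=a[slow] dup, fast++
slow=3 fast=5: a[fast]=6=a[slow] dup, fast++
slow=3 fast=6: a[fast]=6=a[slow] dup, fast++
slow=3 fast=7: a[fast]=7≠a[slow]=6 write a[4]=7, slow++,fast++
slow=4 fast=8: a[fast]=9≠a[slow]=7 write a[5]=9, slow++,fast++
slow=5 fast=9: a[fast]=9=a[slow] dup, fast++
slow=5 fast=10: a[fast]=9=a[slow] dup, fast++
slow=5 fast=11: a[fast]=11≠a[slow]=9 write a[6]=11, slow++,fast++
slow=6 fast=12: a[fast]=12≠a[slow]=11 write a[7]=12, slow++,fast++
slow=7 fast=13: a[fast]=12=a[slow] dup, fast++
slow=7 fast=14: a[fast]=13≠a[slow]=12 write a[8]=13, slow++,fast++
slow=8 fast=15: a[fast]=13=a[slow] dup, fast++
slow=8 fast=16: a[fast]=13=a[slow] dup, fast++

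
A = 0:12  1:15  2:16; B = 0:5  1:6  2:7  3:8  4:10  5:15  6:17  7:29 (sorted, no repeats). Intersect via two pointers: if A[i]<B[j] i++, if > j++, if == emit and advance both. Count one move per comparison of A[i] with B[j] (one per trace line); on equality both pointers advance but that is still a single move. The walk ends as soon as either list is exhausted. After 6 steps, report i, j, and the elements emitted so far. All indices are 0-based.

i=1, j=5, emitted=[]

[i=0,j=0] 12>5 → j++
[i=0,j=1] 12>6 → j++
[i=0,j=2] 12>7 → j++
[i=0,j=3] 12>8 → j++
[i=0,j=4] 12>10 → j++
[i=0,j=5] 12<15 → i++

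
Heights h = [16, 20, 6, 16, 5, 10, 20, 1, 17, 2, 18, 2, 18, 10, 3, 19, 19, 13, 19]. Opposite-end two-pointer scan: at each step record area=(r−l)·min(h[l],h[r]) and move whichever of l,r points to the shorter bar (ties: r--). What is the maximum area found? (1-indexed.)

[1,19] min(16,19)*18=288 best=288 * → l++
[2,19] min(20,19)*17=323 best=323 * → r--
[2,18] min(20,13)*16=208 best=323 → r--
[2,17] min(20,19)*15=285 best=323 → r--
[2,16] min(20,19)*14=266 best=323 → r--
[2,15] min(20,3)*13=39 best=323 → r--
[2,14] min(20,10)*12=120 best=323 → r--
[2,13] min(20,18)*11=198 best=323 → r--
[2,12] min(20,2)*10=20 best=323 → r--
[2,11] min(20,18)*9=162 best=323 → r--
[2,10] min(20,2)*8=16 best=323 → r--
[2,9] min(20,17)*7=119 best=323 → r--
[2,8] min(20,1)*6=6 best=323 → r--
[2,7] min(20,20)*5=100 best=323 → r--
[2,6] min(20,10)*4=40 best=323 → r--
[2,5] min(20,5)*3=15 best=323 → r--
[2,4] min(20,16)*2=32 best=323 → r--
[2,3] min(20,6)*1=6 best=323 → r--

max area = 323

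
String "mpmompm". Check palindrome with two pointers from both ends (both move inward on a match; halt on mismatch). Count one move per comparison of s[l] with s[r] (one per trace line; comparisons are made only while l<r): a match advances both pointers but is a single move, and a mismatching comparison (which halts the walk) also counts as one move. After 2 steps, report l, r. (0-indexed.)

l=2, r=4

l=0 r=6: 'm'=='m', l++,r--
l=1 r=5: 'p'=='p', l++,r--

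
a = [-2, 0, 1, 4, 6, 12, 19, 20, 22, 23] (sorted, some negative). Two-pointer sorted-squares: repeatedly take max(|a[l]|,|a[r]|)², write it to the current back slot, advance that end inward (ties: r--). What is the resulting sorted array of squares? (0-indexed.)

[0, 1, 4, 16, 36, 144, 361, 400, 484, 529]

[0,9] |-2|<=|23| out[9]=529 → r--
[0,8] |-2|<=|22| out[8]=484 → r--
[0,7] |-2|<=|20| out[7]=400 → r--
[0,6] |-2|<=|19| out[6]=361 → r--
[0,5] |-2|<=|12| out[5]=144 → r--
[0,4] |-2|<=|6| out[4]=36 → r--
[0,3] |-2|<=|4| out[3]=16 → r--
[0,2] |-2|>|1| out[2]=4 → l++
[1,2] |0|<=|1| out[1]=1 → r--
[1,1] |0|<=|0| out[0]=0 → r--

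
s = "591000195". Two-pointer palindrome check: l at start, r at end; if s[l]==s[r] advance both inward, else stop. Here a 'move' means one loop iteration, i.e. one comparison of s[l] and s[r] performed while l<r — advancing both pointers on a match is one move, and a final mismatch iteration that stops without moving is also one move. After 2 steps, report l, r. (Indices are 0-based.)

[0,8] '5'=='5' → l++,r--
[1,7] '9'=='9' → l++,r--

l=2, r=6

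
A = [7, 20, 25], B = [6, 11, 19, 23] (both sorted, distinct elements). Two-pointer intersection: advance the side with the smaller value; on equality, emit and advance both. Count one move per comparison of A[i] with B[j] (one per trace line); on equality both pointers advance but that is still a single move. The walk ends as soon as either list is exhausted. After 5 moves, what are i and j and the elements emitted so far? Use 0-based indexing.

i=2, j=3, emitted=[]

i=0 j=0: 7>6, j++
i=0 j=1: 7<11, i++
i=1 j=1: 20>11, j++
i=1 j=2: 20>19, j++
i=1 j=3: 20<23, i++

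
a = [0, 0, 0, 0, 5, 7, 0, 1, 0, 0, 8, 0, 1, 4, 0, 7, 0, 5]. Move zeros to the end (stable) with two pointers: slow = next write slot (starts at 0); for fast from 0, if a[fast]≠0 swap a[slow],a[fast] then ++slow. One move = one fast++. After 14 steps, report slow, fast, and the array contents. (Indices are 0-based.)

slow=0 fast=0: a[fast]=0, fast++
slow=0 fast=1: a[fast]=0, fast++
slow=0 fast=2: a[fast]=0, fast++
slow=0 fast=3: a[fast]=0, fast++
slow=0 fast=4: a[fast]=5≠0 swap→a[0]=5, slow++,fast++
slow=1 fast=5: a[fast]=7≠0 swap→a[1]=7, slow++,fast++
slow=2 fast=6: a[fast]=0, fast++
slow=2 fast=7: a[fast]=1≠0 swap→a[2]=1, slow++,fast++
slow=3 fast=8: a[fast]=0, fast++
slow=3 fast=9: a[fast]=0, fast++
slow=3 fast=10: a[fast]=8≠0 swap→a[3]=8, slow++,fast++
slow=4 fast=11: a[fast]=0, fast++
slow=4 fast=12: a[fast]=1≠0 swap→a[4]=1, slow++,fast++
slow=5 fast=13: a[fast]=4≠0 swap→a[5]=4, slow++,fast++

slow=6, fast=14, a=[5, 7, 1, 8, 1, 4, 0, 0, 0, 0, 0, 0, 0, 0, 0, 7, 0, 5]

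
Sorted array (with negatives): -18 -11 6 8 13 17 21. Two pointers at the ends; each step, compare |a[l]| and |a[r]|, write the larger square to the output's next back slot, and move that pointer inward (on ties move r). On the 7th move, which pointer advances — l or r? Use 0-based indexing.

l=0 r=6: |-18|<=|21| out[6]=441, r--
l=0 r=5: |-18|>|17| out[5]=324, l++
l=1 r=5: |-11|<=|17| out[4]=289, r--
l=1 r=4: |-11|<=|13| out[3]=169, r--
l=1 r=3: |-11|>|8| out[2]=121, l++
l=2 r=3: |6|<=|8| out[1]=64, r--
l=2 r=2: |6|<=|6| out[0]=36, r--

r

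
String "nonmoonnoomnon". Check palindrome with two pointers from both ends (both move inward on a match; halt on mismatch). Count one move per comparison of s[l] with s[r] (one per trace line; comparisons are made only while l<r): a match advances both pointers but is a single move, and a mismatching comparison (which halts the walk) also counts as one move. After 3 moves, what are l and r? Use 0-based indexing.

l=3, r=10

l=0 r=13: 'n'=='n', l++,r--
l=1 r=12: 'o'=='o', l++,r--
l=2 r=11: 'n'=='n', l++,r--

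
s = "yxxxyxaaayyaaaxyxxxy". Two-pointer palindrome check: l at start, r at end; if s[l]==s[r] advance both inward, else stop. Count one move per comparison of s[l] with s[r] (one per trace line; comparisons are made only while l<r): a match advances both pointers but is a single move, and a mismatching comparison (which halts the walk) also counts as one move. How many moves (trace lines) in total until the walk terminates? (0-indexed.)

[0,19] 'y'=='y' → l++,r--
[1,18] 'x'=='x' → l++,r--
[2,17] 'x'=='x' → l++,r--
[3,16] 'x'=='x' → l++,r--
[4,15] 'y'=='y' → l++,r--
[5,14] 'x'=='x' → l++,r--
[6,13] 'a'=='a' → l++,r--
[7,12] 'a'=='a' → l++,r--
[8,11] 'a'=='a' → l++,r--
[9,10] 'y'=='y' → l++,r--

10 moves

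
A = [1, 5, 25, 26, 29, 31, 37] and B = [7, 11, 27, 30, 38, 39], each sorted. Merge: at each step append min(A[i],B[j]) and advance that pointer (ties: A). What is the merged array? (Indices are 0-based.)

[1, 5, 7, 11, 25, 26, 27, 29, 30, 31, 37, 38, 39]

i=0 j=0: A[i]=1<=B[j]=7 take 1, i++
i=1 j=0: A[i]=5<=B[j]=7 take 5, i++
i=2 j=0: A[i]=25>B[j]=7 take 7, j++
i=2 j=1: A[i]=25>B[j]=11 take 11, j++
i=2 j=2: A[i]=25<=B[j]=27 take 25, i++
i=3 j=2: A[i]=26<=B[j]=27 take 26, i++
i=4 j=2: A[i]=29>B[j]=27 take 27, j++
i=4 j=3: A[i]=29<=B[j]=30 take 29, i++
i=5 j=3: A[i]=31>B[j]=30 take 30, j++
i=5 j=4: A[i]=31<=B[j]=38 take 31, i++
i=6 j=4: A[i]=37<=B[j]=38 take 37, i++
i=7 j=4: A done, take B[j]=38, j++
i=7 j=5: A done, take B[j]=39, j++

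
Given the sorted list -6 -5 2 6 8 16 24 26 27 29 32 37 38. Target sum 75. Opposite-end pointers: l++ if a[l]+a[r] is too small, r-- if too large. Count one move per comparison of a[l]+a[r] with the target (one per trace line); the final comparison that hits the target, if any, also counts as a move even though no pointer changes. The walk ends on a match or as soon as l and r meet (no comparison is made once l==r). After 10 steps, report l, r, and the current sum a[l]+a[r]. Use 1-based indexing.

[1,13] -6+38=32 <75 → l++
[2,13] -5+38=33 <75 → l++
[3,13] 2+38=40 <75 → l++
[4,13] 6+38=44 <75 → l++
[5,13] 8+38=46 <75 → l++
[6,13] 16+38=54 <75 → l++
[7,13] 24+38=62 <75 → l++
[8,13] 26+38=64 <75 → l++
[9,13] 27+38=65 <75 → l++
[10,13] 29+38=67 <75 → l++

l=11, r=13, sum=70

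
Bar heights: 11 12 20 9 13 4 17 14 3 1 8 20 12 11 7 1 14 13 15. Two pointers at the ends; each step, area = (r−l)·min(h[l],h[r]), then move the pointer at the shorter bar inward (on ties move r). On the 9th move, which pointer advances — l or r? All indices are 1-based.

[1,19] min(11,15)*18=198 best=198 * → l++
[2,19] min(12,15)*17=204 best=204 * → l++
[3,19] min(20,15)*16=240 best=240 * → r--
[3,18] min(20,13)*15=195 best=240 → r--
[3,17] min(20,14)*14=196 best=240 → r--
[3,16] min(20,1)*13=13 best=240 → r--
[3,15] min(20,7)*12=84 best=240 → r--
[3,14] min(20,11)*11=121 best=240 → r--
[3,13] min(20,12)*10=120 best=240 → r--

r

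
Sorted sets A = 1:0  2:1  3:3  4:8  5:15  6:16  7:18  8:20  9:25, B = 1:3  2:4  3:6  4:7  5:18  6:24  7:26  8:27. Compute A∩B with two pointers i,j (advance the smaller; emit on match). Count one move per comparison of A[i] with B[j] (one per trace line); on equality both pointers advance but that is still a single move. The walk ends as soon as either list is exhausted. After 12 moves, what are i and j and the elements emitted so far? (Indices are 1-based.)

i=9, j=7, emitted=[3, 18]

i=1 j=1: 0<3, i++
i=2 j=1: 1<3, i++
i=3 j=1: 3==3 emit, i++,j++
i=4 j=2: 8>4, j++
i=4 j=3: 8>6, j++
i=4 j=4: 8>7, j++
i=4 j=5: 8<18, i++
i=5 j=5: 15<18, i++
i=6 j=5: 16<18, i++
i=7 j=5: 18==18 emit, i++,j++
i=8 j=6: 20<24, i++
i=9 j=6: 25>24, j++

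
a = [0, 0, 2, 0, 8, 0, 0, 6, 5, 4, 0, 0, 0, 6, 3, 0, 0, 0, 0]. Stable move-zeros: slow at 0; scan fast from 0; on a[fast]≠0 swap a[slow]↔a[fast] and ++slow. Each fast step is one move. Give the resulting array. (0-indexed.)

[2, 8, 6, 5, 4, 6, 3, 0, 0, 0, 0, 0, 0, 0, 0, 0, 0, 0, 0]

slow=0 fast=0: a[fast]=0, fast++
slow=0 fast=1: a[fast]=0, fast++
slow=0 fast=2: a[fast]=2≠0 swap→a[0]=2, slow++,fast++
slow=1 fast=3: a[fast]=0, fast++
slow=1 fast=4: a[fast]=8≠0 swap→a[1]=8, slow++,fast++
slow=2 fast=5: a[fast]=0, fast++
slow=2 fast=6: a[fast]=0, fast++
slow=2 fast=7: a[fast]=6≠0 swap→a[2]=6, slow++,fast++
slow=3 fast=8: a[fast]=5≠0 swap→a[3]=5, slow++,fast++
slow=4 fast=9: a[fast]=4≠0 swap→a[4]=4, slow++,fast++
slow=5 fast=10: a[fast]=0, fast++
slow=5 fast=11: a[fast]=0, fast++
slow=5 fast=12: a[fast]=0, fast++
slow=5 fast=13: a[fast]=6≠0 swap→a[5]=6, slow++,fast++
slow=6 fast=14: a[fast]=3≠0 swap→a[6]=3, slow++,fast++
slow=7 fast=15: a[fast]=0, fast++
slow=7 fast=16: a[fast]=0, fast++
slow=7 fast=17: a[fast]=0, fast++
slow=7 fast=18: a[fast]=0, fast++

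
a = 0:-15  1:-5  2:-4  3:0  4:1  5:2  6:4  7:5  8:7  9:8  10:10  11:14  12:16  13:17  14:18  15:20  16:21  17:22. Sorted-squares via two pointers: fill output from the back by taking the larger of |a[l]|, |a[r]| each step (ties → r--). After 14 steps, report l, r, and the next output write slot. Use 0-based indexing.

l=2, r=5, next write slot=3

[0,17] |-15|<=|22| out[17]=484 → r--
[0,16] |-15|<=|21| out[16]=441 → r--
[0,15] |-15|<=|20| out[15]=400 → r--
[0,14] |-15|<=|18| out[14]=324 → r--
[0,13] |-15|<=|17| out[13]=289 → r--
[0,12] |-15|<=|16| out[12]=256 → r--
[0,11] |-15|>|14| out[11]=225 → l++
[1,11] |-5|<=|14| out[10]=196 → r--
[1,10] |-5|<=|10| out[9]=100 → r--
[1,9] |-5|<=|8| out[8]=64 → r--
[1,8] |-5|<=|7| out[7]=49 → r--
[1,7] |-5|<=|5| out[6]=25 → r--
[1,6] |-5|>|4| out[5]=25 → l++
[2,6] |-4|<=|4| out[4]=16 → r--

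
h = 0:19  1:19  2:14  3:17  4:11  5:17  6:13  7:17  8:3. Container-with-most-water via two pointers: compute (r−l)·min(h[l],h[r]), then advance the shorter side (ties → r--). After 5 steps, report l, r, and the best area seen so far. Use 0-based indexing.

l=0, r=3, best area=119

[0,8] min(19,3)*8=24 best=24 * → r--
[0,7] min(19,17)*7=119 best=119 * → r--
[0,6] min(19,13)*6=78 best=119 → r--
[0,5] min(19,17)*5=85 best=119 → r--
[0,4] min(19,11)*4=44 best=119 → r--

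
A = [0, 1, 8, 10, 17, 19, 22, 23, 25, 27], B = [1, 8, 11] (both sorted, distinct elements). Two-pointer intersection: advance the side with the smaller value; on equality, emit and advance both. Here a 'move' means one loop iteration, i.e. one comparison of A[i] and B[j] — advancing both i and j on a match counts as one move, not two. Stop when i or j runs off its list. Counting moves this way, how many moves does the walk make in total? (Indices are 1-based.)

[i=1,j=1] 0<1 → i++
[i=2,j=1] 1==1 emit → i++,j++
[i=3,j=2] 8==8 emit → i++,j++
[i=4,j=3] 10<11 → i++
[i=5,j=3] 17>11 → j++

5 moves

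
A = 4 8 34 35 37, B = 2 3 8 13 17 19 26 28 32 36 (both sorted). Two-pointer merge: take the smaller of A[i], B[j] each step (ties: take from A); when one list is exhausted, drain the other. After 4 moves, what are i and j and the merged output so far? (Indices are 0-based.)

i=0 j=0: A[i]=4>B[j]=2 take 2, j++
i=0 j=1: A[i]=4>B[j]=3 take 3, j++
i=0 j=2: A[i]=4<=B[j]=8 take 4, i++
i=1 j=2: A[i]=8<=B[j]=8 take 8, i++

i=2, j=2, merged so far=[2, 3, 4, 8]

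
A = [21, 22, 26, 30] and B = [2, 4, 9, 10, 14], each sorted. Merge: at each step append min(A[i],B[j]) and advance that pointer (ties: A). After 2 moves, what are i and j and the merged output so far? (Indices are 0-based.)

i=0, j=2, merged so far=[2, 4]

i=0 j=0: A[i]=21>B[j]=2 take 2, j++
i=0 j=1: A[i]=21>B[j]=4 take 4, j++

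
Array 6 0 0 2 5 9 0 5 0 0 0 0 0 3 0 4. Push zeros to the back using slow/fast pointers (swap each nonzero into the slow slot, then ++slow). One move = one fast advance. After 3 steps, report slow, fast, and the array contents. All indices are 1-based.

slow=2, fast=4, a=[6, 0, 0, 2, 5, 9, 0, 5, 0, 0, 0, 0, 0, 3, 0, 4]

(s=1,f=1) a[fast]=6≠0 swap→a[1]=6 → slow++,fast++
(s=2,f=2) a[fast]=0 → fast++
(s=2,f=3) a[fast]=0 → fast++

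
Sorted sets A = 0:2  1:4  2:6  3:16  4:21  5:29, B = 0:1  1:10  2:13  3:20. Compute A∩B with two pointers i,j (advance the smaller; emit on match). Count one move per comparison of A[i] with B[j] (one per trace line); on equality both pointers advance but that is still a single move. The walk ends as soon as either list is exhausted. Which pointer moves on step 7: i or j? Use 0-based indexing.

i

i=0 j=0: 2>1, j++
i=0 j=1: 2<10, i++
i=1 j=1: 4<10, i++
i=2 j=1: 6<10, i++
i=3 j=1: 16>10, j++
i=3 j=2: 16>13, j++
i=3 j=3: 16<20, i++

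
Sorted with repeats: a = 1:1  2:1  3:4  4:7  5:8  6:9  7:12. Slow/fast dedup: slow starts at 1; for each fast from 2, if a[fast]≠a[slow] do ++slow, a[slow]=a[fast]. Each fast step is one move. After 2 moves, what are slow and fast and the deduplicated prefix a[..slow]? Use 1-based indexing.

slow=2, fast=4, prefix=[1, 4]

slow=1 fast=2: a[fast]=1=a[slow] dup, fast++
slow=1 fast=3: a[fast]=4≠a[slow]=1 write a[2]=4, slow++,fast++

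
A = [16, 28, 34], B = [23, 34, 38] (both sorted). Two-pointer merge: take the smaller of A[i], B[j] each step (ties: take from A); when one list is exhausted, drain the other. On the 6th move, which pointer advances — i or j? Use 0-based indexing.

j

i=0 j=0: A[i]=16<=B[j]=23 take 16, i++
i=1 j=0: A[i]=28>B[j]=23 take 23, j++
i=1 j=1: A[i]=28<=B[j]=34 take 28, i++
i=2 j=1: A[i]=34<=B[j]=34 take 34, i++
i=3 j=1: A done, take B[j]=34, j++
i=3 j=2: A done, take B[j]=38, j++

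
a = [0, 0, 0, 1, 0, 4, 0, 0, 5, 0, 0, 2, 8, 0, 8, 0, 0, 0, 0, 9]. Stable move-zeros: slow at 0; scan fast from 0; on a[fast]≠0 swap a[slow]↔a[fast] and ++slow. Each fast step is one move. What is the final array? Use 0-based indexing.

(s=0,f=0) a[fast]=0 → fast++
(s=0,f=1) a[fast]=0 → fast++
(s=0,f=2) a[fast]=0 → fast++
(s=0,f=3) a[fast]=1≠0 swap→a[0]=1 → slow++,fast++
(s=1,f=4) a[fast]=0 → fast++
(s=1,f=5) a[fast]=4≠0 swap→a[1]=4 → slow++,fast++
(s=2,f=6) a[fast]=0 → fast++
(s=2,f=7) a[fast]=0 → fast++
(s=2,f=8) a[fast]=5≠0 swap→a[2]=5 → slow++,fast++
(s=3,f=9) a[fast]=0 → fast++
(s=3,f=10) a[fast]=0 → fast++
(s=3,f=11) a[fast]=2≠0 swap→a[3]=2 → slow++,fast++
(s=4,f=12) a[fast]=8≠0 swap→a[4]=8 → slow++,fast++
(s=5,f=13) a[fast]=0 → fast++
(s=5,f=14) a[fast]=8≠0 swap→a[5]=8 → slow++,fast++
(s=6,f=15) a[fast]=0 → fast++
(s=6,f=16) a[fast]=0 → fast++
(s=6,f=17) a[fast]=0 → fast++
(s=6,f=18) a[fast]=0 → fast++
(s=6,f=19) a[fast]=9≠0 swap→a[6]=9 → slow++,fast++

[1, 4, 5, 2, 8, 8, 9, 0, 0, 0, 0, 0, 0, 0, 0, 0, 0, 0, 0, 0]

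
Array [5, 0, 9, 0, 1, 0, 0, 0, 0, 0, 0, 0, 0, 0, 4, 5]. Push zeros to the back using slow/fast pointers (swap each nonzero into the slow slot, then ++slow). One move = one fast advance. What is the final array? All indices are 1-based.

slow=1 fast=1: a[fast]=5≠0 swap→a[1]=5, slow++,fast++
slow=2 fast=2: a[fast]=0, fast++
slow=2 fast=3: a[fast]=9≠0 swap→a[2]=9, slow++,fast++
slow=3 fast=4: a[fast]=0, fast++
slow=3 fast=5: a[fast]=1≠0 swap→a[3]=1, slow++,fast++
slow=4 fast=6: a[fast]=0, fast++
slow=4 fast=7: a[fast]=0, fast++
slow=4 fast=8: a[fast]=0, fast++
slow=4 fast=9: a[fast]=0, fast++
slow=4 fast=10: a[fast]=0, fast++
slow=4 fast=11: a[fast]=0, fast++
slow=4 fast=12: a[fast]=0, fast++
slow=4 fast=13: a[fast]=0, fast++
slow=4 fast=14: a[fast]=0, fast++
slow=4 fast=15: a[fast]=4≠0 swap→a[4]=4, slow++,fast++
slow=5 fast=16: a[fast]=5≠0 swap→a[5]=5, slow++,fast++

[5, 9, 1, 4, 5, 0, 0, 0, 0, 0, 0, 0, 0, 0, 0, 0]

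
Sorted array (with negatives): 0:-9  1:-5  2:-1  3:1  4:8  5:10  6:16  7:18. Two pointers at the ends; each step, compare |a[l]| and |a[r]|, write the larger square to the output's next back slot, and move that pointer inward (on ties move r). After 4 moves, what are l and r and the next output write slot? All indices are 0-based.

[0,7] |-9|<=|18| out[7]=324 → r--
[0,6] |-9|<=|16| out[6]=256 → r--
[0,5] |-9|<=|10| out[5]=100 → r--
[0,4] |-9|>|8| out[4]=81 → l++

l=1, r=4, next write slot=3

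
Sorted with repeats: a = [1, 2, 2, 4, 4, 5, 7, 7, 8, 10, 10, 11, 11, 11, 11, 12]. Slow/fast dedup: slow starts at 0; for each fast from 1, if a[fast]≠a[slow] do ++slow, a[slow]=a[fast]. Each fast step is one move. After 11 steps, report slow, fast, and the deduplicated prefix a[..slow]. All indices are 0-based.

(s=0,f=1) a[fast]=2≠a[slow]=1 write a[1]=2 → slow++,fast++
(s=1,f=2) a[fast]=2=a[slow] dup → fast++
(s=1,f=3) a[fast]=4≠a[slow]=2 write a[2]=4 → slow++,fast++
(s=2,f=4) a[fast]=4=a[slow] dup → fast++
(s=2,f=5) a[fast]=5≠a[slow]=4 write a[3]=5 → slow++,fast++
(s=3,f=6) a[fast]=7≠a[slow]=5 write a[4]=7 → slow++,fast++
(s=4,f=7) a[fast]=7=a[slow] dup → fast++
(s=4,f=8) a[fast]=8≠a[slow]=7 write a[5]=8 → slow++,fast++
(s=5,f=9) a[fast]=10≠a[slow]=8 write a[6]=10 → slow++,fast++
(s=6,f=10) a[fast]=10=a[slow] dup → fast++
(s=6,f=11) a[fast]=11≠a[slow]=10 write a[7]=11 → slow++,fast++

slow=7, fast=12, prefix=[1, 2, 4, 5, 7, 8, 10, 11]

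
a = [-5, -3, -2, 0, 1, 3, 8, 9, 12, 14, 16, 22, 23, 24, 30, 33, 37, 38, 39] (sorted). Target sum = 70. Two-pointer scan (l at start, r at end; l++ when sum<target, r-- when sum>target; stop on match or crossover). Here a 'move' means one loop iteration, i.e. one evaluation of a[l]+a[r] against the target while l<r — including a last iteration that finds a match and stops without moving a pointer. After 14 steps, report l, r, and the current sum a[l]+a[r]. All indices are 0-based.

l=0 r=18: -5+39=34 <70, l++
l=1 r=18: -3+39=36 <70, l++
l=2 r=18: -2+39=37 <70, l++
l=3 r=18: 0+39=39 <70, l++
l=4 r=18: 1+39=40 <70, l++
l=5 r=18: 3+39=42 <70, l++
l=6 r=18: 8+39=47 <70, l++
l=7 r=18: 9+39=48 <70, l++
l=8 r=18: 12+39=51 <70, l++
l=9 r=18: 14+39=53 <70, l++
l=10 r=18: 16+39=55 <70, l++
l=11 r=18: 22+39=61 <70, l++
l=12 r=18: 23+39=62 <70, l++
l=13 r=18: 24+39=63 <70, l++

l=14, r=18, sum=69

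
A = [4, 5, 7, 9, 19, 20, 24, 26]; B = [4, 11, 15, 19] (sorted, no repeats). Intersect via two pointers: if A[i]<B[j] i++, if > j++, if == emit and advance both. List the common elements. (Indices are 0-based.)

intersection = [4, 19]

i=0 j=0: 4==4 emit, i++,j++
i=1 j=1: 5<11, i++
i=2 j=1: 7<11, i++
i=3 j=1: 9<11, i++
i=4 j=1: 19>11, j++
i=4 j=2: 19>15, j++
i=4 j=3: 19==19 emit, i++,j++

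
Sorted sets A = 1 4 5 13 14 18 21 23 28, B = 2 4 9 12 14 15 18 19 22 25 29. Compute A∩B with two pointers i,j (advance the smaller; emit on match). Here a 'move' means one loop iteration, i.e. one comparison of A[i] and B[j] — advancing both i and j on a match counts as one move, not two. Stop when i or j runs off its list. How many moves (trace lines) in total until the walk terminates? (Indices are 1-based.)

16 moves

i=1 j=1: 1<2, i++
i=2 j=1: 4>2, j++
i=2 j=2: 4==4 emit, i++,j++
i=3 j=3: 5<9, i++
i=4 j=3: 13>9, j++
i=4 j=4: 13>12, j++
i=4 j=5: 13<14, i++
i=5 j=5: 14==14 emit, i++,j++
i=6 j=6: 18>15, j++
i=6 j=7: 18==18 emit, i++,j++
i=7 j=8: 21>19, j++
i=7 j=9: 21<22, i++
i=8 j=9: 23>22, j++
i=8 j=10: 23<25, i++
i=9 j=10: 28>25, j++
i=9 j=11: 28<29, i++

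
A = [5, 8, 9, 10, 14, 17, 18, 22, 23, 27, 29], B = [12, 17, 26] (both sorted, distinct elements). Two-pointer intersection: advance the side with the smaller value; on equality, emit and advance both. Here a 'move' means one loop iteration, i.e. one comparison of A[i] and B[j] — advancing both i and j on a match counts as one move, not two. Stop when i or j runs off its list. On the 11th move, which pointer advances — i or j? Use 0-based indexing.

j

i=0 j=0: 5<12, i++
i=1 j=0: 8<12, i++
i=2 j=0: 9<12, i++
i=3 j=0: 10<12, i++
i=4 j=0: 14>12, j++
i=4 j=1: 14<17, i++
i=5 j=1: 17==17 emit, i++,j++
i=6 j=2: 18<26, i++
i=7 j=2: 22<26, i++
i=8 j=2: 23<26, i++
i=9 j=2: 27>26, j++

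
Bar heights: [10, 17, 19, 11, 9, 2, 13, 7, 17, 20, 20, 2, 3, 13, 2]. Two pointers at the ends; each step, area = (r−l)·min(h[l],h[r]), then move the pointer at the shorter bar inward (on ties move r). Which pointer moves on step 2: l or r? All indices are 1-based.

[1,15] min(10,2)*14=28 best=28 * → r--
[1,14] min(10,13)*13=130 best=130 * → l++

l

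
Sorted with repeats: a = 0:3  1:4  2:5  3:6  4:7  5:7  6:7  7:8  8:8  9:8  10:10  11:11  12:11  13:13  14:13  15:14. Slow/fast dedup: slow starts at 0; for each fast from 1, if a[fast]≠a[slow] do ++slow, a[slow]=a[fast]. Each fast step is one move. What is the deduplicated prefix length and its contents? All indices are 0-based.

length 10; prefix = [3, 4, 5, 6, 7, 8, 10, 11, 13, 14]

(s=0,f=1) a[fast]=4≠a[slow]=3 write a[1]=4 → slow++,fast++
(s=1,f=2) a[fast]=5≠a[slow]=4 write a[2]=5 → slow++,fast++
(s=2,f=3) a[fast]=6≠a[slow]=5 write a[3]=6 → slow++,fast++
(s=3,f=4) a[fast]=7≠a[slow]=6 write a[4]=7 → slow++,fast++
(s=4,f=5) a[fast]=7=a[slow] dup → fast++
(s=4,f=6) a[fast]=7=a[slow] dup → fast++
(s=4,f=7) a[fast]=8≠a[slow]=7 write a[5]=8 → slow++,fast++
(s=5,f=8) a[fast]=8=a[slow] dup → fast++
(s=5,f=9) a[fast]=8=a[slow] dup → fast++
(s=5,f=10) a[fast]=10≠a[slow]=8 write a[6]=10 → slow++,fast++
(s=6,f=11) a[fast]=11≠a[slow]=10 write a[7]=11 → slow++,fast++
(s=7,f=12) a[fast]=11=a[slow] dup → fast++
(s=7,f=13) a[fast]=13≠a[slow]=11 write a[8]=13 → slow++,fast++
(s=8,f=14) a[fast]=13=a[slow] dup → fast++
(s=8,f=15) a[fast]=14≠a[slow]=13 write a[9]=14 → slow++,fast++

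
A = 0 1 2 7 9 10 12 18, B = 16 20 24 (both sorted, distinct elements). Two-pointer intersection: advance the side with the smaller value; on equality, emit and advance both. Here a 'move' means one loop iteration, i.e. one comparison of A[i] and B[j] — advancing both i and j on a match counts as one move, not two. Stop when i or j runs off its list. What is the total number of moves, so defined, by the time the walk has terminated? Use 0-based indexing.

[i=0,j=0] 0<16 → i++
[i=1,j=0] 1<16 → i++
[i=2,j=0] 2<16 → i++
[i=3,j=0] 7<16 → i++
[i=4,j=0] 9<16 → i++
[i=5,j=0] 10<16 → i++
[i=6,j=0] 12<16 → i++
[i=7,j=0] 18>16 → j++
[i=7,j=1] 18<20 → i++

9 moves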